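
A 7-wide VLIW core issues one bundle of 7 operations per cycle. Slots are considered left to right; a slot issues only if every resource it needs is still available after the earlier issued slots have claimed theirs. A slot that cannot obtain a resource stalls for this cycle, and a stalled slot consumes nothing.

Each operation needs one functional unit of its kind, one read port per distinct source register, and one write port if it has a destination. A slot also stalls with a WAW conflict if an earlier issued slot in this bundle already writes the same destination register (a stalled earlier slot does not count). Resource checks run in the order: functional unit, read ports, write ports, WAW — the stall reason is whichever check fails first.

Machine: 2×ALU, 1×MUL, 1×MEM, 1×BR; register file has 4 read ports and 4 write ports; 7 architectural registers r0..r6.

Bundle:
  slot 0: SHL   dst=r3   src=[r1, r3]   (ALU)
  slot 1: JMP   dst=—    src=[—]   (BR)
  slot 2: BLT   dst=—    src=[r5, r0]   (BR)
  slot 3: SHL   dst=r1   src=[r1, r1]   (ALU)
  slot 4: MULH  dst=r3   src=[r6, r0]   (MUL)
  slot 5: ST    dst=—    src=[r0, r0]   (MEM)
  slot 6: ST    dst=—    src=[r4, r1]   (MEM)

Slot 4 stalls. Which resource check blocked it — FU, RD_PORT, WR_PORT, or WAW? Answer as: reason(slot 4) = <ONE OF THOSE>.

reason(slot 4) = RD_PORT

  0. ALU→r3 ⇒ go  {1A/1Mu/1Ld/1B | 2r 3w}
  1. BR ⇒ go  {1A/1Mu/1Ld/0B | 2r 3w}
  2. BR ⇒ no(FU)  {1A/1Mu/1Ld/0B | 2r 3w}
  3. ALU→r1 ⇒ go  {0A/1Mu/1Ld/0B | 1r 2w}
  4. MUL→r3 ⇒ no(RD_PORT)  {0A/1Mu/1Ld/0B | 1r 2w}
  5. MEM ⇒ go  {0A/1Mu/0Ld/0B | 0r 2w}
  6. MEM ⇒ no(FU)  {0A/1Mu/0Ld/0B | 0r 2w}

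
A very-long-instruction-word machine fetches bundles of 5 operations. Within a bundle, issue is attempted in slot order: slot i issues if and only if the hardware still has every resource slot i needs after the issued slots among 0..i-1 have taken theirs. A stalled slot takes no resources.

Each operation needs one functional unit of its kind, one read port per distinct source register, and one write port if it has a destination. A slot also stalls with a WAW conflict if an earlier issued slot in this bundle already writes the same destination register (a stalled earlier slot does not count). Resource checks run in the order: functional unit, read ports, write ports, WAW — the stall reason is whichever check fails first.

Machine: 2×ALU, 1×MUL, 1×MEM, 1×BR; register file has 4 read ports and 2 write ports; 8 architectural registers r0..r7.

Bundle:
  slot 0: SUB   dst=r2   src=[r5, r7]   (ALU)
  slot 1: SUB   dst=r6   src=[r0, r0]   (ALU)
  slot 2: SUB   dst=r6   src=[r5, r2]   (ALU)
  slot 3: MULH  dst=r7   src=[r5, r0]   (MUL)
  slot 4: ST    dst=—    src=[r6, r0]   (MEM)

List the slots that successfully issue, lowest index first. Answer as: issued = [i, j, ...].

issued = [0, 1]

(0) want 1×ALU +2rd +1wr — yes → AL1|MU1|ME1|BR1|rd2|wr1
(1) want 1×ALU +1rd +1wr — yes → AL0|MU1|ME1|BR1|rd1|wr0
(2) want 1×ALU +2rd +1wr — FU → AL0|MU1|ME1|BR1|rd1|wr0
(3) want 1×MUL +2rd +1wr — RD_PORT → AL0|MU1|ME1|BR1|rd1|wr0
(4) want 1×MEM +2rd +0wr — RD_PORT → AL0|MU1|ME1|BR1|rd1|wr0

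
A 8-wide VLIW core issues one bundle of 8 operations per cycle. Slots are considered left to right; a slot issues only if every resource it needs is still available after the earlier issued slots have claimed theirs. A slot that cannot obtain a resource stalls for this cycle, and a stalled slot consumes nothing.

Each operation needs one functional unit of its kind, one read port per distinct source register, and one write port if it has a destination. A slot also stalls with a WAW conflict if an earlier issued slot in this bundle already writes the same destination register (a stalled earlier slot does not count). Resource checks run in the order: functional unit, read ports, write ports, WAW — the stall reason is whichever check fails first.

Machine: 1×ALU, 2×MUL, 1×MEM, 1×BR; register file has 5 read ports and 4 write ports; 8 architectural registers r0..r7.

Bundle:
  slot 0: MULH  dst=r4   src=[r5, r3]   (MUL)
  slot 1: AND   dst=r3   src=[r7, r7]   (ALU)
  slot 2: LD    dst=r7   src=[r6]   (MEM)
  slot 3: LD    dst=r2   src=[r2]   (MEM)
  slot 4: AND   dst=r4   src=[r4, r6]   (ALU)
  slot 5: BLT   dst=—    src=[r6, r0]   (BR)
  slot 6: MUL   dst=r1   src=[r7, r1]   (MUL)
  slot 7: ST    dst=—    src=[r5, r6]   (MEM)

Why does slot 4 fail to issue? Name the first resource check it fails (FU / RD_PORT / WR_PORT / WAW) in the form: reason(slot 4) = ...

reason(slot 4) = FU

  0. MUL→r4 ⇒ go  {1A/1Mu/1Ld/1B | 3r 3w}
  1. ALU→r3 ⇒ go  {0A/1Mu/1Ld/1B | 2r 2w}
  2. MEM→r7 ⇒ go  {0A/1Mu/0Ld/1B | 1r 1w}
  3. MEM→r2 ⇒ no(FU)  {0A/1Mu/0Ld/1B | 1r 1w}
  4. ALU→r4 ⇒ no(FU)  {0A/1Mu/0Ld/1B | 1r 1w}
  5. BR ⇒ no(RD_PORT)  {0A/1Mu/0Ld/1B | 1r 1w}
  6. MUL→r1 ⇒ no(RD_PORT)  {0A/1Mu/0Ld/1B | 1r 1w}
  7. MEM ⇒ no(FU)  {0A/1Mu/0Ld/1B | 1r 1w}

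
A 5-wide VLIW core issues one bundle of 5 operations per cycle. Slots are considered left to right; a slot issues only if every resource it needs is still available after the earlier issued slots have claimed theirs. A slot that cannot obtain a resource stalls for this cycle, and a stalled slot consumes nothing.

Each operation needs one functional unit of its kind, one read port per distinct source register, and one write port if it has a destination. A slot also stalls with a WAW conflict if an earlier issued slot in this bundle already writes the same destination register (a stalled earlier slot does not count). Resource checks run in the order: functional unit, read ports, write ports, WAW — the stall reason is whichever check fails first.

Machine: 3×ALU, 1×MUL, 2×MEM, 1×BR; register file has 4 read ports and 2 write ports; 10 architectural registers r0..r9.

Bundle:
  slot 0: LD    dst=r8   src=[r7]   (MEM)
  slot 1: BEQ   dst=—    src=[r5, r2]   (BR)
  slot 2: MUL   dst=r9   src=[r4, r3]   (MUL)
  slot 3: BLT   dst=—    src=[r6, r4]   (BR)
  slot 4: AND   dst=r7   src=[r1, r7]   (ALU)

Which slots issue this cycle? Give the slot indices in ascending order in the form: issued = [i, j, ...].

issued = [0, 1]

#0 MEM src=r7 dispatched  <A:3 Mu:1 Ld:1 B:1 rd:3 wr:1>
#1 BR src=r5,r2 dispatched  <A:3 Mu:1 Ld:1 B:0 rd:1 wr:1>
#2 MUL src=r4,r3 held:RD_PORT  <A:3 Mu:1 Ld:1 B:0 rd:1 wr:1>
#3 BR src=r6,r4 held:FU  <A:3 Mu:1 Ld:1 B:0 rd:1 wr:1>
#4 ALU src=r1,r7 held:RD_PORT  <A:3 Mu:1 Ld:1 B:0 rd:1 wr:1>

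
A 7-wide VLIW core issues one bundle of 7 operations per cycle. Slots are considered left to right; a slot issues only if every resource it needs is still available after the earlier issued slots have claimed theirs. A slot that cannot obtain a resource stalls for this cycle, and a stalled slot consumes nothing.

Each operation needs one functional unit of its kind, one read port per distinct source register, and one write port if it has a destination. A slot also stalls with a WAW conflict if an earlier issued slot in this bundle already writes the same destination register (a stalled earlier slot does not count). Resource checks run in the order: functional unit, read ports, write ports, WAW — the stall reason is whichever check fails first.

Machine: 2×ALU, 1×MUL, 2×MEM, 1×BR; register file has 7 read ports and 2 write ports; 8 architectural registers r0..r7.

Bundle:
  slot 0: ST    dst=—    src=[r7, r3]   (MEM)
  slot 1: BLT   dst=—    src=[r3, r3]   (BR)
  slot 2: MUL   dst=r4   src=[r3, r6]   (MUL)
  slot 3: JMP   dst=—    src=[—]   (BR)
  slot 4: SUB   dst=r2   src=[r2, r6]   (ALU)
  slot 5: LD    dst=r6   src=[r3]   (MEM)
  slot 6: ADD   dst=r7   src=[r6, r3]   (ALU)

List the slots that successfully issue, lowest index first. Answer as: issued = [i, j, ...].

issued = [0, 1, 2, 4]

#0 MEM src=r7,r3 dispatched  <A:2 Mu:1 Ld:1 B:1 rd:5 wr:2>
#1 BR src=r3,r3 dispatched  <A:2 Mu:1 Ld:1 B:0 rd:4 wr:2>
#2 MUL src=r3,r6 dispatched  <A:2 Mu:0 Ld:1 B:0 rd:2 wr:1>
#3 BR src=- held:FU  <A:2 Mu:0 Ld:1 B:0 rd:2 wr:1>
#4 ALU src=r2,r6 dispatched  <A:1 Mu:0 Ld:1 B:0 rd:0 wr:0>
#5 MEM src=r3 held:RD_PORT  <A:1 Mu:0 Ld:1 B:0 rd:0 wr:0>
#6 ALU src=r6,r3 held:RD_PORT  <A:1 Mu:0 Ld:1 B:0 rd:0 wr:0>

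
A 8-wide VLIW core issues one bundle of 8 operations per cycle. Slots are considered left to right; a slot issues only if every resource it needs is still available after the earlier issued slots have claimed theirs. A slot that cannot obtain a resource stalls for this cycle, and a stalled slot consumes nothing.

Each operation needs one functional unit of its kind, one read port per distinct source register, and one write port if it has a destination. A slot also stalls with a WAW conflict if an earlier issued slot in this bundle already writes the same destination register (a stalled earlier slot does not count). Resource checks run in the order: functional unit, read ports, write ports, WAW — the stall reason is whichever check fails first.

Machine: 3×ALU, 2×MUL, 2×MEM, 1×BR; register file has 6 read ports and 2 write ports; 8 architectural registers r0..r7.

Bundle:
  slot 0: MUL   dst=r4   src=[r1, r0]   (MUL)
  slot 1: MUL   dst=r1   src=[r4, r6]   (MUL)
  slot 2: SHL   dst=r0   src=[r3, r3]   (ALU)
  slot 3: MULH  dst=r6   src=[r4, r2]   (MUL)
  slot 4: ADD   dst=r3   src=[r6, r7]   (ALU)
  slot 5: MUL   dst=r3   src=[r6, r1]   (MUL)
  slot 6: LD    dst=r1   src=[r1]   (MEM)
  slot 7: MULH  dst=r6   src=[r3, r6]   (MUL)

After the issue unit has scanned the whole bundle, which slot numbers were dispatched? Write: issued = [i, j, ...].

(0) want 1×MUL +2rd +1wr — yes → AL3|MU1|ME2|BR1|rd4|wr1
(1) want 1×MUL +2rd +1wr — yes → AL3|MU0|ME2|BR1|rd2|wr0
(2) want 1×ALU +1rd +1wr — WR_PORT → AL3|MU0|ME2|BR1|rd2|wr0
(3) want 1×MUL +2rd +1wr — FU → AL3|MU0|ME2|BR1|rd2|wr0
(4) want 1×ALU +2rd +1wr — WR_PORT → AL3|MU0|ME2|BR1|rd2|wr0
(5) want 1×MUL +2rd +1wr — FU → AL3|MU0|ME2|BR1|rd2|wr0
(6) want 1×MEM +1rd +1wr — WR_PORT → AL3|MU0|ME2|BR1|rd2|wr0
(7) want 1×MUL +2rd +1wr — FU → AL3|MU0|ME2|BR1|rd2|wr0

issued = [0, 1]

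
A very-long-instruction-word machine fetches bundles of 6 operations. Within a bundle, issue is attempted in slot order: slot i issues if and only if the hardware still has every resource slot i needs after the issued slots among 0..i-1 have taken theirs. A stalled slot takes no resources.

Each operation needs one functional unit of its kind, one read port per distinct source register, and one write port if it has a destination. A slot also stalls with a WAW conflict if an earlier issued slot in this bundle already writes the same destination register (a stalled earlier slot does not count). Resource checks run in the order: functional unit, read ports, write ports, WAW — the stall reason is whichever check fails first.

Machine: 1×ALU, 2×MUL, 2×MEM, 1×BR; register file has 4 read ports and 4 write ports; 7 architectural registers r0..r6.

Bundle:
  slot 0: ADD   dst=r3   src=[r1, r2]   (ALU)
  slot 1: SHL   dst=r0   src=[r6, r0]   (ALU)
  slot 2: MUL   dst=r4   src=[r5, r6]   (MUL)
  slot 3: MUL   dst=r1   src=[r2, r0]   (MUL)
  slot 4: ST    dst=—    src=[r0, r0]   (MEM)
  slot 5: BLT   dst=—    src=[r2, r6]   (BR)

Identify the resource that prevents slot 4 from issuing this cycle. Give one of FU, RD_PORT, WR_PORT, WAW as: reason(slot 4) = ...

reason(slot 4) = RD_PORT

#0 ALU src=r1,r2 dispatched  <A:0 Mu:2 Ld:2 B:1 rd:2 wr:3>
#1 ALU src=r6,r0 held:FU  <A:0 Mu:2 Ld:2 B:1 rd:2 wr:3>
#2 MUL src=r5,r6 dispatched  <A:0 Mu:1 Ld:2 B:1 rd:0 wr:2>
#3 MUL src=r2,r0 held:RD_PORT  <A:0 Mu:1 Ld:2 B:1 rd:0 wr:2>
#4 MEM src=r0,r0 held:RD_PORT  <A:0 Mu:1 Ld:2 B:1 rd:0 wr:2>
#5 BR src=r2,r6 held:RD_PORT  <A:0 Mu:1 Ld:2 B:1 rd:0 wr:2>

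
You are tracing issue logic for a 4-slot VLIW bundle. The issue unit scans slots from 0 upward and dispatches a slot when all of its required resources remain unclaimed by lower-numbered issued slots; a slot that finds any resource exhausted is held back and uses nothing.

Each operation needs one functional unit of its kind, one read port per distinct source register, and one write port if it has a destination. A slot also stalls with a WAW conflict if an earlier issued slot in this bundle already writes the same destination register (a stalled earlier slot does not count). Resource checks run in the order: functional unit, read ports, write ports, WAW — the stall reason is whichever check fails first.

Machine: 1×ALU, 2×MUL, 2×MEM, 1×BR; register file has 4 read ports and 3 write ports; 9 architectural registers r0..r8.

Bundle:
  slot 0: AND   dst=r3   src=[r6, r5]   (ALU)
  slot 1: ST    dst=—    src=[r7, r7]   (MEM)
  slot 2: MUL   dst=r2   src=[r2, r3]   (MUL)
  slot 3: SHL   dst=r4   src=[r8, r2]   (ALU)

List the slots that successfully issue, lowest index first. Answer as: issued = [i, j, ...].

  0. ALU→r3 ⇒ go  {0A/2Mu/2Ld/1B | 2r 2w}
  1. MEM ⇒ go  {0A/2Mu/1Ld/1B | 1r 2w}
  2. MUL→r2 ⇒ no(RD_PORT)  {0A/2Mu/1Ld/1B | 1r 2w}
  3. ALU→r4 ⇒ no(FU)  {0A/2Mu/1Ld/1B | 1r 2w}

issued = [0, 1]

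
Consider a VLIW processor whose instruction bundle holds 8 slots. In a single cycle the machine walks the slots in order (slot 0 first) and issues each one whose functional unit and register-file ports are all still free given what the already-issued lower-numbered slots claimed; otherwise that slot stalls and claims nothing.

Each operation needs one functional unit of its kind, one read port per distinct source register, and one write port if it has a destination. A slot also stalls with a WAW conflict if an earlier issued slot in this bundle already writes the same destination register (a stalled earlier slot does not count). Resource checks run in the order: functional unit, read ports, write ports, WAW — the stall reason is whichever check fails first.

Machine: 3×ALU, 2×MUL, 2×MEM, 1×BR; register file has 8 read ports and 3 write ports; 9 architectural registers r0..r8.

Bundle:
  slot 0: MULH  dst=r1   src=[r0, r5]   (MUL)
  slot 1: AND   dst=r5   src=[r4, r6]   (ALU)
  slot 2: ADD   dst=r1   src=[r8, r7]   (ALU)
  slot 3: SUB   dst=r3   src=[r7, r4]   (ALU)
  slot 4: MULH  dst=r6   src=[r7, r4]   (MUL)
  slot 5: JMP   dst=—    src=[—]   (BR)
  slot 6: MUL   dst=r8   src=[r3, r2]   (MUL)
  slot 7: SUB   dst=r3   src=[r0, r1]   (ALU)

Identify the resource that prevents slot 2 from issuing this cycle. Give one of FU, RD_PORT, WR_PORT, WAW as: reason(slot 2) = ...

reason(slot 2) = WAW

#0 MUL src=r0,r5 dispatched  <A:3 Mu:1 Ld:2 B:1 rd:6 wr:2>
#1 ALU src=r4,r6 dispatched  <A:2 Mu:1 Ld:2 B:1 rd:4 wr:1>
#2 ALU src=r8,r7 held:WAW  <A:2 Mu:1 Ld:2 B:1 rd:4 wr:1>
#3 ALU src=r7,r4 dispatched  <A:1 Mu:1 Ld:2 B:1 rd:2 wr:0>
#4 MUL src=r7,r4 held:WR_PORT  <A:1 Mu:1 Ld:2 B:1 rd:2 wr:0>
#5 BR src=- dispatched  <A:1 Mu:1 Ld:2 B:0 rd:2 wr:0>
#6 MUL src=r3,r2 held:WR_PORT  <A:1 Mu:1 Ld:2 B:0 rd:2 wr:0>
#7 ALU src=r0,r1 held:WR_PORT  <A:1 Mu:1 Ld:2 B:0 rd:2 wr:0>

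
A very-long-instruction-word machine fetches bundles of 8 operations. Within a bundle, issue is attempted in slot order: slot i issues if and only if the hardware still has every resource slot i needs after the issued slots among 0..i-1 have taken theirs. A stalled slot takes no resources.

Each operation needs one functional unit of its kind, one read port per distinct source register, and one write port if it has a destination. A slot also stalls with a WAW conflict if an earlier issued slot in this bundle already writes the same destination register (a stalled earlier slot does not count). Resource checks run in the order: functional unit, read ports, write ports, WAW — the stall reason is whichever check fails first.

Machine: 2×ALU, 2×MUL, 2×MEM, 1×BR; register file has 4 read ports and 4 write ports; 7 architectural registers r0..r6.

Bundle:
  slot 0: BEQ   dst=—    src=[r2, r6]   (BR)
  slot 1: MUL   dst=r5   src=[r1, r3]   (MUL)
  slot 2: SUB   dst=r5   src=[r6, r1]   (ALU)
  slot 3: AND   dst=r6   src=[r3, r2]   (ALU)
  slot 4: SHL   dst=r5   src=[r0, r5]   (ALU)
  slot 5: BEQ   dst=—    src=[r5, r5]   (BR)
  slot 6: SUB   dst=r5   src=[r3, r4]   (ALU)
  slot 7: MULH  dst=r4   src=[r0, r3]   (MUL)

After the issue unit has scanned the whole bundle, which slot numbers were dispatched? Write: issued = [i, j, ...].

issued = [0, 1]

[0] BR needs rd=2 wr=0: ok; after: ALU=2 MUL=2 MEM=2 BR=0, R=2, W=4
[1] MUL needs rd=2 wr=1: ok; after: ALU=2 MUL=1 MEM=2 BR=0, R=0, W=3
[2] ALU needs rd=2 wr=1: RD_PORT; after: ALU=2 MUL=1 MEM=2 BR=0, R=0, W=3
[3] ALU needs rd=2 wr=1: RD_PORT; after: ALU=2 MUL=1 MEM=2 BR=0, R=0, W=3
[4] ALU needs rd=2 wr=1: RD_PORT; after: ALU=2 MUL=1 MEM=2 BR=0, R=0, W=3
[5] BR needs rd=1 wr=0: FU; after: ALU=2 MUL=1 MEM=2 BR=0, R=0, W=3
[6] ALU needs rd=2 wr=1: RD_PORT; after: ALU=2 MUL=1 MEM=2 BR=0, R=0, W=3
[7] MUL needs rd=2 wr=1: RD_PORT; after: ALU=2 MUL=1 MEM=2 BR=0, R=0, W=3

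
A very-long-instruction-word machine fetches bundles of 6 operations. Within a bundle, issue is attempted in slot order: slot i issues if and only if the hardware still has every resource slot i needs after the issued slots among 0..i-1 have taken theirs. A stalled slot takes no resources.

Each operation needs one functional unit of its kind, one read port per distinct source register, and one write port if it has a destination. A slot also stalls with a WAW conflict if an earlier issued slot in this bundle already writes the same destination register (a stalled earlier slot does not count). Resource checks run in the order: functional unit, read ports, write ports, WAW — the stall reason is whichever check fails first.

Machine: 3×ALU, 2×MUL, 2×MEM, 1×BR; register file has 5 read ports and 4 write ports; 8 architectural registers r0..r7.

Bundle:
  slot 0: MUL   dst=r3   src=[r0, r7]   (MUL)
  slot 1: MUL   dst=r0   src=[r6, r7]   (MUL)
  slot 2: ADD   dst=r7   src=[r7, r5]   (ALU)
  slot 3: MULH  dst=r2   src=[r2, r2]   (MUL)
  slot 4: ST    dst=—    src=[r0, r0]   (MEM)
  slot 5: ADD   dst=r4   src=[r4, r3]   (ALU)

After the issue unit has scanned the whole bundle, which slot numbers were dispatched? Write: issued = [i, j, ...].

issued = [0, 1, 4]

slot 0 (MUL): ISSUE — free A3,Mu1,Ld2,B1 rp3 wp3
slot 1 (MUL): ISSUE — free A3,Mu0,Ld2,B1 rp1 wp2
slot 2 (ALU): stall RD_PORT — free A3,Mu0,Ld2,B1 rp1 wp2
slot 3 (MUL): stall FU — free A3,Mu0,Ld2,B1 rp1 wp2
slot 4 (MEM): ISSUE — free A3,Mu0,Ld1,B1 rp0 wp2
slot 5 (ALU): stall RD_PORT — free A3,Mu0,Ld1,B1 rp0 wp2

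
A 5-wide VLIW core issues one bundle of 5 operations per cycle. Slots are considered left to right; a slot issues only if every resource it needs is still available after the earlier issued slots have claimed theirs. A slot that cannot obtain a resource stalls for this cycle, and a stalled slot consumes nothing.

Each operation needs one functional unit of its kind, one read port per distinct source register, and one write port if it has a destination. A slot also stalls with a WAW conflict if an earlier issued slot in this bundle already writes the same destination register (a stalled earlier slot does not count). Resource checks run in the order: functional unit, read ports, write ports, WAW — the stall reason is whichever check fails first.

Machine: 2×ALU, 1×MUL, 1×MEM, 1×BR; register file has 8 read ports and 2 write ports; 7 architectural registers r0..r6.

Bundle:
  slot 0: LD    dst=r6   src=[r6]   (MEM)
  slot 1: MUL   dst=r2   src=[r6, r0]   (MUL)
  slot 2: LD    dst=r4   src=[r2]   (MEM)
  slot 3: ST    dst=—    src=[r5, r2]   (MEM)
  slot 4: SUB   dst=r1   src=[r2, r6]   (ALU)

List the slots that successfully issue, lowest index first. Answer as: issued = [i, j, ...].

issued = [0, 1]

[0] MEM needs rd=1 wr=1: ok; after: ALU=2 MUL=1 MEM=0 BR=1, R=7, W=1
[1] MUL needs rd=2 wr=1: ok; after: ALU=2 MUL=0 MEM=0 BR=1, R=5, W=0
[2] MEM needs rd=1 wr=1: FU; after: ALU=2 MUL=0 MEM=0 BR=1, R=5, W=0
[3] MEM needs rd=2 wr=0: FU; after: ALU=2 MUL=0 MEM=0 BR=1, R=5, W=0
[4] ALU needs rd=2 wr=1: WR_PORT; after: ALU=2 MUL=0 MEM=0 BR=1, R=5, W=0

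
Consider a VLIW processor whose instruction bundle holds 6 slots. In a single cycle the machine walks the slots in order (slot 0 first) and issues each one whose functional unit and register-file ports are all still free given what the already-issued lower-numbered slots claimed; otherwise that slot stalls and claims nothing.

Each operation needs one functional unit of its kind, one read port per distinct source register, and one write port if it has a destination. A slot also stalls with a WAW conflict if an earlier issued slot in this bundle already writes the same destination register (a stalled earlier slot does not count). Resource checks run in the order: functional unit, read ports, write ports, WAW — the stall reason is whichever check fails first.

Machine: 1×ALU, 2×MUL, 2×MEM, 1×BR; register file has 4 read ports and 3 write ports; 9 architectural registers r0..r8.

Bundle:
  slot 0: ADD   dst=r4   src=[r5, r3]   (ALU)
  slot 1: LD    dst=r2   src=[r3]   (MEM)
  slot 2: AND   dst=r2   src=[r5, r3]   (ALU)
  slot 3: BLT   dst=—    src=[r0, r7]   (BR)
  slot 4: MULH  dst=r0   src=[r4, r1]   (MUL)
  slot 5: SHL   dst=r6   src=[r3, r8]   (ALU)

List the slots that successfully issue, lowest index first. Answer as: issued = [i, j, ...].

  0. ALU→r4 ⇒ go  {0A/2Mu/2Ld/1B | 2r 2w}
  1. MEM→r2 ⇒ go  {0A/2Mu/1Ld/1B | 1r 1w}
  2. ALU→r2 ⇒ no(FU)  {0A/2Mu/1Ld/1B | 1r 1w}
  3. BR ⇒ no(RD_PORT)  {0A/2Mu/1Ld/1B | 1r 1w}
  4. MUL→r0 ⇒ no(RD_PORT)  {0A/2Mu/1Ld/1B | 1r 1w}
  5. ALU→r6 ⇒ no(FU)  {0A/2Mu/1Ld/1B | 1r 1w}

issued = [0, 1]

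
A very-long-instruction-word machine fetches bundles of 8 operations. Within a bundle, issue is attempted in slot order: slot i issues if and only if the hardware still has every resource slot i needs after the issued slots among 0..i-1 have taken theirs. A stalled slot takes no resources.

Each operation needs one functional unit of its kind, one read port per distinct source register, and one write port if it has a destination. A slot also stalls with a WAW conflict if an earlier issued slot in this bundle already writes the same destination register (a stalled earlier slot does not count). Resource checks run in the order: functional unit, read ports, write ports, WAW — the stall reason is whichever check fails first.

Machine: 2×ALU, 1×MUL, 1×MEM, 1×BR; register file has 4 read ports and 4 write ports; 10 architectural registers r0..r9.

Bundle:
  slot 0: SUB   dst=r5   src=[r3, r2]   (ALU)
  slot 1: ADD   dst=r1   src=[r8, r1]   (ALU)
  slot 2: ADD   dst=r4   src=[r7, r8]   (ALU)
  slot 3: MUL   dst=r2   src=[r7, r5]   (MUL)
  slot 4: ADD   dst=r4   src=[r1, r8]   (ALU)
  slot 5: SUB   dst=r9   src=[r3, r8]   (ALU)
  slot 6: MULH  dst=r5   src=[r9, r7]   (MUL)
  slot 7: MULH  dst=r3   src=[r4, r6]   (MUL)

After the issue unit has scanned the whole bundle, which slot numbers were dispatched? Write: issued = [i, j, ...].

issued = [0, 1]

[0] ALU needs rd=2 wr=1: ok; after: ALU=1 MUL=1 MEM=1 BR=1, R=2, W=3
[1] ALU needs rd=2 wr=1: ok; after: ALU=0 MUL=1 MEM=1 BR=1, R=0, W=2
[2] ALU needs rd=2 wr=1: FU; after: ALU=0 MUL=1 MEM=1 BR=1, R=0, W=2
[3] MUL needs rd=2 wr=1: RD_PORT; after: ALU=0 MUL=1 MEM=1 BR=1, R=0, W=2
[4] ALU needs rd=2 wr=1: FU; after: ALU=0 MUL=1 MEM=1 BR=1, R=0, W=2
[5] ALU needs rd=2 wr=1: FU; after: ALU=0 MUL=1 MEM=1 BR=1, R=0, W=2
[6] MUL needs rd=2 wr=1: RD_PORT; after: ALU=0 MUL=1 MEM=1 BR=1, R=0, W=2
[7] MUL needs rd=2 wr=1: RD_PORT; after: ALU=0 MUL=1 MEM=1 BR=1, R=0, W=2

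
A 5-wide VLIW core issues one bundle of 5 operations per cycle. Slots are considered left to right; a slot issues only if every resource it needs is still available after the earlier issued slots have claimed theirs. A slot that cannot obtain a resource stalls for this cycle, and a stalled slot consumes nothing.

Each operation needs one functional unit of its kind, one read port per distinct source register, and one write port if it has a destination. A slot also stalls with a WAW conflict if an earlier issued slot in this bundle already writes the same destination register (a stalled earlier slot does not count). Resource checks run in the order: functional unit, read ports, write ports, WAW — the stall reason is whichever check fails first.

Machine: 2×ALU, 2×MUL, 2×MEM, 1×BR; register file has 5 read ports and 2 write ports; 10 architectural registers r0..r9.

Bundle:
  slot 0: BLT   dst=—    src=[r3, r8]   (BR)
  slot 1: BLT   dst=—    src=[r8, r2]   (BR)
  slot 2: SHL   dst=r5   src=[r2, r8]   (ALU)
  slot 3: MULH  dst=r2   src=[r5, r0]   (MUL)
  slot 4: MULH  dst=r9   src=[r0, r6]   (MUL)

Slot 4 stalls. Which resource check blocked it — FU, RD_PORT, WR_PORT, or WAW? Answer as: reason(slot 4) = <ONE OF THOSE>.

(0) want 1×BR +2rd +0wr — yes → AL2|MU2|ME2|BR0|rd3|wr2
(1) want 1×BR +2rd +0wr — FU → AL2|MU2|ME2|BR0|rd3|wr2
(2) want 1×ALU +2rd +1wr — yes → AL1|MU2|ME2|BR0|rd1|wr1
(3) want 1×MUL +2rd +1wr — RD_PORT → AL1|MU2|ME2|BR0|rd1|wr1
(4) want 1×MUL +2rd +1wr — RD_PORT → AL1|MU2|ME2|BR0|rd1|wr1

reason(slot 4) = RD_PORT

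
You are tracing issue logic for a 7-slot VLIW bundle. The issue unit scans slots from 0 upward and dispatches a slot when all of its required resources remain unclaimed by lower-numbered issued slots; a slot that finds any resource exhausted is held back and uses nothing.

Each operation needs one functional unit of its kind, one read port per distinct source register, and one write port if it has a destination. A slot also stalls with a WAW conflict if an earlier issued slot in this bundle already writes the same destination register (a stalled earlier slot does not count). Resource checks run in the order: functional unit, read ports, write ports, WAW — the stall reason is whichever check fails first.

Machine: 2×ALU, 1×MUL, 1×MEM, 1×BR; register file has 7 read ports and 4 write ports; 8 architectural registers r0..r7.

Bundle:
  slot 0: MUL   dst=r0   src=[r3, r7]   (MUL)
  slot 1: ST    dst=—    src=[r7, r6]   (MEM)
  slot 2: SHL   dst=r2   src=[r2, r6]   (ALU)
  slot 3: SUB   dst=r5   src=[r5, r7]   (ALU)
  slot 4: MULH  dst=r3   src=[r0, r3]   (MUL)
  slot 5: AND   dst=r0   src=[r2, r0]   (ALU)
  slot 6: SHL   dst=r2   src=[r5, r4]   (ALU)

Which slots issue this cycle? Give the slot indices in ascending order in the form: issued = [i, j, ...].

issued = [0, 1, 2]

#0 MUL src=r3,r7 dispatched  <A:2 Mu:0 Ld:1 B:1 rd:5 wr:3>
#1 MEM src=r7,r6 dispatched  <A:2 Mu:0 Ld:0 B:1 rd:3 wr:3>
#2 ALU src=r2,r6 dispatched  <A:1 Mu:0 Ld:0 B:1 rd:1 wr:2>
#3 ALU src=r5,r7 held:RD_PORT  <A:1 Mu:0 Ld:0 B:1 rd:1 wr:2>
#4 MUL src=r0,r3 held:FU  <A:1 Mu:0 Ld:0 B:1 rd:1 wr:2>
#5 ALU src=r2,r0 held:RD_PORT  <A:1 Mu:0 Ld:0 B:1 rd:1 wr:2>
#6 ALU src=r5,r4 held:RD_PORT  <A:1 Mu:0 Ld:0 B:1 rd:1 wr:2>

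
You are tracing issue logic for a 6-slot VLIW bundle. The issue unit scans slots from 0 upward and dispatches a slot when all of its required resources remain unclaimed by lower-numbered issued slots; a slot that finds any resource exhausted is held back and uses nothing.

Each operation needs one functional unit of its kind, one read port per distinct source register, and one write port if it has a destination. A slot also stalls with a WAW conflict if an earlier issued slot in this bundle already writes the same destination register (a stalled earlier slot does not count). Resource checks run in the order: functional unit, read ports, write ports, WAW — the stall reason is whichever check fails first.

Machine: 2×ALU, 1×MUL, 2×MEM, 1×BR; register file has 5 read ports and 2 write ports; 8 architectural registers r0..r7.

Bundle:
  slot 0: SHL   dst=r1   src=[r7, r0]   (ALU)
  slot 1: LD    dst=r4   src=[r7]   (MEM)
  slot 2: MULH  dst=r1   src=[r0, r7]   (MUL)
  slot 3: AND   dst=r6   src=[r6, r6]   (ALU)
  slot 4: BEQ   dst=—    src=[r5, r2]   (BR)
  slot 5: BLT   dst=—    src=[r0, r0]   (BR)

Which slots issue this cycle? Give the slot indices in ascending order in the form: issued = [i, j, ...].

issued = [0, 1, 4]

  0. ALU→r1 ⇒ go  {1A/1Mu/2Ld/1B | 3r 1w}
  1. MEM→r4 ⇒ go  {1A/1Mu/1Ld/1B | 2r 0w}
  2. MUL→r1 ⇒ no(WR_PORT)  {1A/1Mu/1Ld/1B | 2r 0w}
  3. ALU→r6 ⇒ no(WR_PORT)  {1A/1Mu/1Ld/1B | 2r 0w}
  4. BR ⇒ go  {1A/1Mu/1Ld/0B | 0r 0w}
  5. BR ⇒ no(FU)  {1A/1Mu/1Ld/0B | 0r 0w}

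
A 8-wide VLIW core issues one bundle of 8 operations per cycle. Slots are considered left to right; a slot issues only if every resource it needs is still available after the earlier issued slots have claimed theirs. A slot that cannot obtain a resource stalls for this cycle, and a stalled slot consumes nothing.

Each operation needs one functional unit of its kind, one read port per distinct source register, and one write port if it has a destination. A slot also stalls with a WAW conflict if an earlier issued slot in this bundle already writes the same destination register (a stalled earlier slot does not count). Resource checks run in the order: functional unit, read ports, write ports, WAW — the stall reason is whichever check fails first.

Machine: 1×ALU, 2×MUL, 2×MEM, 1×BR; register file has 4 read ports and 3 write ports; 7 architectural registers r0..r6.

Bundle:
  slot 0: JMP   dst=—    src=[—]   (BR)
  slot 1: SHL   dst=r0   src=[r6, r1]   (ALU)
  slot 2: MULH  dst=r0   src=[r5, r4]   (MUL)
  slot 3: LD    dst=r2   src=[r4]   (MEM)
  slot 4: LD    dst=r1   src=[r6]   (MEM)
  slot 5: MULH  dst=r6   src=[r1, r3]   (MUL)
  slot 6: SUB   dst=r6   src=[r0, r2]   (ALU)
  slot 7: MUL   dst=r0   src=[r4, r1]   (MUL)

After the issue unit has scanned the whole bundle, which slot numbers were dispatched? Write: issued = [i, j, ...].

issued = [0, 1, 3, 4]

(0) want 1×BR +0rd +0wr — yes → AL1|MU2|ME2|BR0|rd4|wr3
(1) want 1×ALU +2rd +1wr — yes → AL0|MU2|ME2|BR0|rd2|wr2
(2) want 1×MUL +2rd +1wr — WAW → AL0|MU2|ME2|BR0|rd2|wr2
(3) want 1×MEM +1rd +1wr — yes → AL0|MU2|ME1|BR0|rd1|wr1
(4) want 1×MEM +1rd +1wr — yes → AL0|MU2|ME0|BR0|rd0|wr0
(5) want 1×MUL +2rd +1wr — RD_PORT → AL0|MU2|ME0|BR0|rd0|wr0
(6) want 1×ALU +2rd +1wr — FU → AL0|MU2|ME0|BR0|rd0|wr0
(7) want 1×MUL +2rd +1wr — RD_PORT → AL0|MU2|ME0|BR0|rd0|wr0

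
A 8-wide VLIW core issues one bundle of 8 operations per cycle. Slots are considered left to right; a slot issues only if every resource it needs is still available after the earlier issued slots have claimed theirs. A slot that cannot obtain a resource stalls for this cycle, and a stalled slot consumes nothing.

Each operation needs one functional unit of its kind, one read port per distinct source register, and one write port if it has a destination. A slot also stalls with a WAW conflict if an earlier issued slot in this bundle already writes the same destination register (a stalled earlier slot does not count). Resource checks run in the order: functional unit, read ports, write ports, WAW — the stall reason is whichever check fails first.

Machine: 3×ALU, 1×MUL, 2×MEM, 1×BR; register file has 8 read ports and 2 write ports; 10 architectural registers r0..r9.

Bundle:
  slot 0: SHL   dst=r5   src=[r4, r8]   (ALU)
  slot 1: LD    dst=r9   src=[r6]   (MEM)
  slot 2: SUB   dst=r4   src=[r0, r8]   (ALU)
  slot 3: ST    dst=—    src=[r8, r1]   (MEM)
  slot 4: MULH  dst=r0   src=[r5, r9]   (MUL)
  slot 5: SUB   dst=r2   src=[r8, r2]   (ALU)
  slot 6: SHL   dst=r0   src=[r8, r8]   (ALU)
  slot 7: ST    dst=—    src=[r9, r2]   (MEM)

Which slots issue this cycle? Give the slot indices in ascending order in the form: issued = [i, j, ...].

  0. ALU→r5 ⇒ go  {2A/1Mu/2Ld/1B | 6r 1w}
  1. MEM→r9 ⇒ go  {2A/1Mu/1Ld/1B | 5r 0w}
  2. ALU→r4 ⇒ no(WR_PORT)  {2A/1Mu/1Ld/1B | 5r 0w}
  3. MEM ⇒ go  {2A/1Mu/0Ld/1B | 3r 0w}
  4. MUL→r0 ⇒ no(WR_PORT)  {2A/1Mu/0Ld/1B | 3r 0w}
  5. ALU→r2 ⇒ no(WR_PORT)  {2A/1Mu/0Ld/1B | 3r 0w}
  6. ALU→r0 ⇒ no(WR_PORT)  {2A/1Mu/0Ld/1B | 3r 0w}
  7. MEM ⇒ no(FU)  {2A/1Mu/0Ld/1B | 3r 0w}

issued = [0, 1, 3]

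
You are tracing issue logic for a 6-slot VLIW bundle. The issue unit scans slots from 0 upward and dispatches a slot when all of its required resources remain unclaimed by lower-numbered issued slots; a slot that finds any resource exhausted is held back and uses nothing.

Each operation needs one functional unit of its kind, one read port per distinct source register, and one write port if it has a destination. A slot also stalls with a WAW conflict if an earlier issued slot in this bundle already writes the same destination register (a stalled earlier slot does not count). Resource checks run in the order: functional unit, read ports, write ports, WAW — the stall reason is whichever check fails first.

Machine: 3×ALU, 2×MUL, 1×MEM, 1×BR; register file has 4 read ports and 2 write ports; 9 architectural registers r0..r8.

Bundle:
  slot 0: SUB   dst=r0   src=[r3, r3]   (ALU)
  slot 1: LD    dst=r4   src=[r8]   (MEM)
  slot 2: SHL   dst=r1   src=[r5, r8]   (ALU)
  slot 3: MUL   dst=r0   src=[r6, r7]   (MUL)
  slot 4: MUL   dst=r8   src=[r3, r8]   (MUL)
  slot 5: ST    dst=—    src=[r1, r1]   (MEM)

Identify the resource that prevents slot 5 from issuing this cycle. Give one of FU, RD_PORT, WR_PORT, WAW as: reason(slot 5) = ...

[0] ALU needs rd=1 wr=1: ok; after: ALU=2 MUL=2 MEM=1 BR=1, R=3, W=1
[1] MEM needs rd=1 wr=1: ok; after: ALU=2 MUL=2 MEM=0 BR=1, R=2, W=0
[2] ALU needs rd=2 wr=1: WR_PORT; after: ALU=2 MUL=2 MEM=0 BR=1, R=2, W=0
[3] MUL needs rd=2 wr=1: WR_PORT; after: ALU=2 MUL=2 MEM=0 BR=1, R=2, W=0
[4] MUL needs rd=2 wr=1: WR_PORT; after: ALU=2 MUL=2 MEM=0 BR=1, R=2, W=0
[5] MEM needs rd=1 wr=0: FU; after: ALU=2 MUL=2 MEM=0 BR=1, R=2, W=0

reason(slot 5) = FU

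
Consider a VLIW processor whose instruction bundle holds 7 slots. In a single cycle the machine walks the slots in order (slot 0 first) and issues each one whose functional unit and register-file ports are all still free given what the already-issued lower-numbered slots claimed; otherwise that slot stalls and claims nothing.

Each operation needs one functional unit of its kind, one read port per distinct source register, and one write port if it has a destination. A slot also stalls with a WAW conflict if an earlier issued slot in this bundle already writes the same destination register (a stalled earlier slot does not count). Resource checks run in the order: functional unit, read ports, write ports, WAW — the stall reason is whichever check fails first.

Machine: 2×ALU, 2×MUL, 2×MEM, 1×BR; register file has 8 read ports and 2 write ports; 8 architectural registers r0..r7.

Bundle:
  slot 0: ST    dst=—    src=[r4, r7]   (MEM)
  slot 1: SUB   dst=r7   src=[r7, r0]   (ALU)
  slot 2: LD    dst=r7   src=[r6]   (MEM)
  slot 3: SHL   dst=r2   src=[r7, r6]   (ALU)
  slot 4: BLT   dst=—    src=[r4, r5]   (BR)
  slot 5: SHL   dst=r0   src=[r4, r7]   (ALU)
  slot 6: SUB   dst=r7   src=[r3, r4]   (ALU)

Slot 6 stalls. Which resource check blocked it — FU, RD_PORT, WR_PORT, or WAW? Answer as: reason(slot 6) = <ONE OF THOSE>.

reason(slot 6) = FU

#0 MEM src=r4,r7 dispatched  <A:2 Mu:2 Ld:1 B:1 rd:6 wr:2>
#1 ALU src=r7,r0 dispatched  <A:1 Mu:2 Ld:1 B:1 rd:4 wr:1>
#2 MEM src=r6 held:WAW  <A:1 Mu:2 Ld:1 B:1 rd:4 wr:1>
#3 ALU src=r7,r6 dispatched  <A:0 Mu:2 Ld:1 B:1 rd:2 wr:0>
#4 BR src=r4,r5 dispatched  <A:0 Mu:2 Ld:1 B:0 rd:0 wr:0>
#5 ALU src=r4,r7 held:FU  <A:0 Mu:2 Ld:1 B:0 rd:0 wr:0>
#6 ALU src=r3,r4 held:FU  <A:0 Mu:2 Ld:1 B:0 rd:0 wr:0>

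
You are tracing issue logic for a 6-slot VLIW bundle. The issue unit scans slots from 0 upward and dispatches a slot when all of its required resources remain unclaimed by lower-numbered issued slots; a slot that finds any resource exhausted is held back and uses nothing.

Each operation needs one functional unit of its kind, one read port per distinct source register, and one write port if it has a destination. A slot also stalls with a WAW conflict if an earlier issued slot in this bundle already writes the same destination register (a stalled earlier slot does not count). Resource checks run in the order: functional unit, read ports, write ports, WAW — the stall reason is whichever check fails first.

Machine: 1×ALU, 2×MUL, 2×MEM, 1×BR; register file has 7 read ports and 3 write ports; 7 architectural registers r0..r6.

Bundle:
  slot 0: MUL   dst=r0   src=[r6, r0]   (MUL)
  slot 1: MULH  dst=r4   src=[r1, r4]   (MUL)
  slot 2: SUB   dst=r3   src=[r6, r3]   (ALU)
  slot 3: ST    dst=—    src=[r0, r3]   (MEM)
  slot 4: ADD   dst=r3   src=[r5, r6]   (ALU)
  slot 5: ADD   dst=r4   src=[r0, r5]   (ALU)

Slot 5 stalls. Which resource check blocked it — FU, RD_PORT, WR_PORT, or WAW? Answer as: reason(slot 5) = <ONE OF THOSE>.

#0 MUL src=r6,r0 dispatched  <A:1 Mu:1 Ld:2 B:1 rd:5 wr:2>
#1 MUL src=r1,r4 dispatched  <A:1 Mu:0 Ld:2 B:1 rd:3 wr:1>
#2 ALU src=r6,r3 dispatched  <A:0 Mu:0 Ld:2 B:1 rd:1 wr:0>
#3 MEM src=r0,r3 held:RD_PORT  <A:0 Mu:0 Ld:2 B:1 rd:1 wr:0>
#4 ALU src=r5,r6 held:FU  <A:0 Mu:0 Ld:2 B:1 rd:1 wr:0>
#5 ALU src=r0,r5 held:FU  <A:0 Mu:0 Ld:2 B:1 rd:1 wr:0>

reason(slot 5) = FU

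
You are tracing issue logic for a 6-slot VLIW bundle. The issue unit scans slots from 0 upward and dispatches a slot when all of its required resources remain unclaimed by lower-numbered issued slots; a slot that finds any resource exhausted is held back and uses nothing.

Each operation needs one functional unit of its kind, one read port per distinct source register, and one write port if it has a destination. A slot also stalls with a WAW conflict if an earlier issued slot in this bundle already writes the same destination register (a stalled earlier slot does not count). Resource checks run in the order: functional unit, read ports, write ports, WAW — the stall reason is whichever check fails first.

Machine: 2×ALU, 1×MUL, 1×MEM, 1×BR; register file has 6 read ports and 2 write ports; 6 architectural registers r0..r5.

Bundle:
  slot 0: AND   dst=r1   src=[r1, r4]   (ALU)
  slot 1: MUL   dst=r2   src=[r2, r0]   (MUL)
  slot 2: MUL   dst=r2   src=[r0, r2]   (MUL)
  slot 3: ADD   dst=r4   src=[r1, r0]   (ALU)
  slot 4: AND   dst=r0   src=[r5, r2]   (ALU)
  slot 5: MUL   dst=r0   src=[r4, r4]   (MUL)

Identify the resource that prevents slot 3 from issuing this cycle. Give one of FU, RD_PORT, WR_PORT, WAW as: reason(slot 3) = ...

reason(slot 3) = WR_PORT

#0 ALU src=r1,r4 dispatched  <A:1 Mu:1 Ld:1 B:1 rd:4 wr:1>
#1 MUL src=r2,r0 dispatched  <A:1 Mu:0 Ld:1 B:1 rd:2 wr:0>
#2 MUL src=r0,r2 held:FU  <A:1 Mu:0 Ld:1 B:1 rd:2 wr:0>
#3 ALU src=r1,r0 held:WR_PORT  <A:1 Mu:0 Ld:1 B:1 rd:2 wr:0>
#4 ALU src=r5,r2 held:WR_PORT  <A:1 Mu:0 Ld:1 B:1 rd:2 wr:0>
#5 MUL src=r4,r4 held:FU  <A:1 Mu:0 Ld:1 B:1 rd:2 wr:0>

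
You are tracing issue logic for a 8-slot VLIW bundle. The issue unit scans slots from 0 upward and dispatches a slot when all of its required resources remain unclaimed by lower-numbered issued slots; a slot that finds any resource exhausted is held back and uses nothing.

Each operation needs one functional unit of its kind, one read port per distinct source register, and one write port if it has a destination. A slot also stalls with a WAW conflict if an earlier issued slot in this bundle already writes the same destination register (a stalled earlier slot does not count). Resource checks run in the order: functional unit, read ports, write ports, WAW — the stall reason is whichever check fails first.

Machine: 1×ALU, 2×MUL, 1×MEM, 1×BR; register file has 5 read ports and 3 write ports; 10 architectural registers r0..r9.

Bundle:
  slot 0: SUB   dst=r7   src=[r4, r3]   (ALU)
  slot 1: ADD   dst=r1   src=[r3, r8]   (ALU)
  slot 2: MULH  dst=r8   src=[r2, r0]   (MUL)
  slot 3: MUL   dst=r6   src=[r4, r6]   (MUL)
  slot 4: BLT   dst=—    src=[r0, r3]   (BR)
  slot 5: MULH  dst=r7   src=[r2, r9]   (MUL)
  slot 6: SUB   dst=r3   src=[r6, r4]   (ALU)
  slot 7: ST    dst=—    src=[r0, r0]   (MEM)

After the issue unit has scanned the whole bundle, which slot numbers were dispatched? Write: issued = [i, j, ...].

#0 ALU src=r4,r3 dispatched  <A:0 Mu:2 Ld:1 B:1 rd:3 wr:2>
#1 ALU src=r3,r8 held:FU  <A:0 Mu:2 Ld:1 B:1 rd:3 wr:2>
#2 MUL src=r2,r0 dispatched  <A:0 Mu:1 Ld:1 B:1 rd:1 wr:1>
#3 MUL src=r4,r6 held:RD_PORT  <A:0 Mu:1 Ld:1 B:1 rd:1 wr:1>
#4 BR src=r0,r3 held:RD_PORT  <A:0 Mu:1 Ld:1 B:1 rd:1 wr:1>
#5 MUL src=r2,r9 held:RD_PORT  <A:0 Mu:1 Ld:1 B:1 rd:1 wr:1>
#6 ALU src=r6,r4 held:FU  <A:0 Mu:1 Ld:1 B:1 rd:1 wr:1>
#7 MEM src=r0,r0 dispatched  <A:0 Mu:1 Ld:0 B:1 rd:0 wr:1>

issued = [0, 2, 7]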